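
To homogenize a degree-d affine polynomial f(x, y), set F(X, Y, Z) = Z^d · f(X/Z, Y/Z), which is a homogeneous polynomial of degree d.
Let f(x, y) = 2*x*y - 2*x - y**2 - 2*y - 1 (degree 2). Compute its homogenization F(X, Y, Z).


F(X, Y, Z) = 2*X*Y - 2*X*Z - Y**2 - 2*Y*Z - Z**2

deg(f) = 2.
Substitute x = X/Z, y = Y/Z into f, then multiply by Z^2.
  monomial 2·x^1·y^1 ↦ 2·X^1·Y^1·Z^0.
  monomial -2·x^1·y^0 ↦ -2·X^1·Y^0·Z^1.
  monomial -1·x^0·y^2 ↦ -1·X^0·Y^2·Z^0.
  monomial -2·x^0·y^1 ↦ -2·X^0·Y^1·Z^1.
  monomial -1·x^0·y^0 ↦ -1·X^0·Y^0·Z^2.
Collecting: F(X, Y, Z) = 2*X*Y - 2*X*Z - Y**2 - 2*Y*Z - Z**2.


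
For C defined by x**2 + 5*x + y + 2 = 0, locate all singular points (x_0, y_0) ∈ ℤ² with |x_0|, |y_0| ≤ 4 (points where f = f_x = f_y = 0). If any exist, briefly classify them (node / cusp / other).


No singular points in the scanned grid; C is smooth there.

Compute partial derivatives:
  f_x = 2*x + 5.
  f_y = 1.
f_y = 1 is a nonzero constant, so f_y never vanishes: no point (x, y) can satisfy f = f_x = f_y = 0. In particular no (x, y) ∈ {−4, ..., 4}² is singular; the curve is smooth.


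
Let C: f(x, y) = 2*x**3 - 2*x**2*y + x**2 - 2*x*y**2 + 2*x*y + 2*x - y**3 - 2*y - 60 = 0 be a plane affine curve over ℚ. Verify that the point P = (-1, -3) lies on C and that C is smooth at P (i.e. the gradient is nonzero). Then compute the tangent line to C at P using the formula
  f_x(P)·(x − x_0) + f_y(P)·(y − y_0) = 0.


Tangent line at P: -30*x - 45*y - 165 = 0.

Step 1: f(-1, -3) = 0, so P lies on C.
Step 2: partial derivatives
  f_x(x, y) = 6*x**2 - 4*x*y + 2*x - 2*y**2 + 2*y + 2, f_y(x, y) = -2*x**2 - 4*x*y + 2*x - 3*y**2 - 2.
  f_x(P) = -30, f_y(P) = -45 (gradient nonzero, so P is smooth).
Step 3: tangent line at P: -30·(x − -1) + -45·(y − -3) = 0.
Expanding: -30*x - 45*y - 165 = 0.


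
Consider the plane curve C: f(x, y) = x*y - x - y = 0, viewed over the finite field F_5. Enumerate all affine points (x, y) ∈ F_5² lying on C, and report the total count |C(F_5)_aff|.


Affine F_5-points: {(0, 0), (2, 2), (3, 4), (4, 3)}; count = 4.

For each of the 25 pairs (x, y) ∈ F_5², evaluate f(x, y) mod 5. Record the zeros.
  x = 0: [0↦0, 1↦4, 2↦3, 3↦2, 4↦1]  zeros at y ∈ {0}
  x = 1: [0↦4, 1↦4, 2↦4, 3↦4, 4↦4]  zeros at y ∈ ∅
  x = 2: [0↦3, 1↦4, 2↦0, 3↦1, 4↦2]  zeros at y ∈ {2}
  x = 3: [0↦2, 1↦4, 2↦1, 3↦3, 4↦0]  zeros at y ∈ {4}
  x = 4: [0↦1, 1↦4, 2↦2, 3↦0, 4↦3]  zeros at y ∈ {3}
Collecting zeros: affine points = {(0, 0), (2, 2), (3, 4), (4, 3)}.
Total count |C(F_5)_aff| = 4.


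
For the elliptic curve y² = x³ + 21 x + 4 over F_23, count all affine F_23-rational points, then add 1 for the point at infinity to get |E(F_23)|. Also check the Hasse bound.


Affine points = {(0, 2), (0, 21), (1, 7), (1, 16), (2, 10), (2, 13), (3, 5), (3, 18), (5, 2), (5, 21), (6, 1), (6, 22), (9, 5), (9, 18), (10, 8), (10, 15), (11, 5), (11, 18), (12, 11), (12, 12), (13, 6), (13, 17), (14, 11), (14, 12), (18, 2), (18, 21), (20, 11), (20, 12), (21, 0)}; affine count = 29; |E(F_23)| = 30.

Discriminant check: Δ ∝ 4a³ + 27b² = 4·21³ + 27·4² = 4·9261 + 27·16 ≡ 9 (mod 23). Nonzero ⇒ E is nonsingular.
For each x ∈ F_23, compute rhs = x³ + 21·x + 4 mod 23, then count y ∈ F_23 with y² ≡ rhs.
  x = 0: rhs = 4, matching y values: 2, 21 (2 points).
  x = 1: rhs = 3, matching y values: 7, 16 (2 points).
  x = 2: rhs = 8, matching y values: 10, 13 (2 points).
  x = 3: rhs = 2, matching y values: 5, 18 (2 points).
  x = 4: rhs = 14, matching y values: none (0 points).
  x = 5: rhs = 4, matching y values: 2, 21 (2 points).
  x = 6: rhs = 1, matching y values: 1, 22 (2 points).
  x = 7: rhs = 11, matching y values: none (0 points).
  x = 8: rhs = 17, matching y values: none (0 points).
  x = 9: rhs = 2, matching y values: 5, 18 (2 points).
  x = 10: rhs = 18, matching y values: 8, 15 (2 points).
  x = 11: rhs = 2, matching y values: 5, 18 (2 points).
  x = 12: rhs = 6, matching y values: 11, 12 (2 points).
  x = 13: rhs = 13, matching y values: 6, 17 (2 points).
  x = 14: rhs = 6, matching y values: 11, 12 (2 points).
  x = 15: rhs = 14, matching y values: none (0 points).
  x = 16: rhs = 20, matching y values: none (0 points).
  x = 17: rhs = 7, matching y values: none (0 points).
  x = 18: rhs = 4, matching y values: 2, 21 (2 points).
  x = 19: rhs = 17, matching y values: none (0 points).
  x = 20: rhs = 6, matching y values: 11, 12 (2 points).
  x = 21: rhs = 0, matching y values: 0 (1 points).
  x = 22: rhs = 5, matching y values: none (0 points).
Total affine count: 29.
Full point count |E(F_23)| = 29 + 1 = 30.
Hasse bound: |30 − (23+1)| = |6| = 6 ≤ 2√23 ≈ 9.5917 ✓.


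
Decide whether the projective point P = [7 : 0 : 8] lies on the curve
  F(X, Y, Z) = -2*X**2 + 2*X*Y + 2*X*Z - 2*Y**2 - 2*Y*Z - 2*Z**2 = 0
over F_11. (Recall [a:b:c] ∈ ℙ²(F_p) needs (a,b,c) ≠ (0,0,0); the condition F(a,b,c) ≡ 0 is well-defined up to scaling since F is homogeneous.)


F(7,0,8) ≡ 7 (mod 11); P is NOT on the curve.

Evaluate F(7, 0, 8) term-by-term (mod 11).
  -2*X**2 ↦ -2·49·1·1 = -98
  2*X*Y ↦ 2·7·0·1 = 0
  2*X*Z ↦ 2·7·1·8 = 112
  -2*Y**2 ↦ -2·1·0·1 = 0
  -2*Y*Z ↦ -2·1·0·8 = 0
  -2*Z**2 ↦ -2·1·1·64 = -128
Sum: F(7, 0, 8) = (-98) + (0) + (112) + (0) + (0) + (-128) = -114.
Reducing mod 11: -114 ≡ 7 (mod 11).
Since F(a, b, c) ≡ 7 ≠ 0 (mod 11), P does NOT lie on the curve.


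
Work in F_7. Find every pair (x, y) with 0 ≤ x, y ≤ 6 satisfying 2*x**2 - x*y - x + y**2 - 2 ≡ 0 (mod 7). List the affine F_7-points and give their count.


Affine F_7-points: {(0, 3), (0, 4), (2, 3), (2, 6), (5, 6), (6, 2), (6, 4)}; count = 7.

For each of the 49 pairs (x, y) ∈ F_7², evaluate f(x, y) mod 7. Record the zeros.
  x = 0: [0↦5, 1↦6, 2↦2, 3↦0, 4↦0, 5↦2, 6↦6]  zeros at y ∈ {3, 4}
  x = 1: [0↦6, 1↦6, 2↦1, 3↦5, 4↦4, 5↦5, 6↦1]  zeros at y ∈ ∅
  x = 2: [0↦4, 1↦3, 2↦4, 3↦0, 4↦5, 5↦5, 6↦0]  zeros at y ∈ {3, 6}
  x = 3: [0↦6, 1↦4, 2↦4, 3↦6, 4↦3, 5↦2, 6↦3]  zeros at y ∈ ∅
  x = 4: [0↦5, 1↦2, 2↦1, 3↦2, 4↦5, 5↦3, 6↦3]  zeros at y ∈ ∅
  x = 5: [0↦1, 1↦4, 2↦2, 3↦2, 4↦4, 5↦1, 6↦0]  zeros at y ∈ {6}
  x = 6: [0↦1, 1↦3, 2↦0, 3↦6, 4↦0, 5↦3, 6↦1]  zeros at y ∈ {2, 4}
Collecting zeros: affine points = {(0, 3), (0, 4), (2, 3), (2, 6), (5, 6), (6, 2), (6, 4)}.
Total count |C(F_7)_aff| = 7.


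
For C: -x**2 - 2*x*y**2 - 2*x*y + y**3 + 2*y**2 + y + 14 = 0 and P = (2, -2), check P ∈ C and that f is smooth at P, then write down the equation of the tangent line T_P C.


Tangent line at P: -8*x + 17*y + 50 = 0.

Step 1: f(2, -2) = 0, so P lies on C.
Step 2: partial derivatives
  f_x(x, y) = -2*x - 2*y**2 - 2*y, f_y(x, y) = -4*x*y - 2*x + 3*y**2 + 4*y + 1.
  f_x(P) = -8, f_y(P) = 17 (gradient nonzero, so P is smooth).
Step 3: tangent line at P: -8·(x − 2) + 17·(y − -2) = 0.
Expanding: -8*x + 17*y + 50 = 0.


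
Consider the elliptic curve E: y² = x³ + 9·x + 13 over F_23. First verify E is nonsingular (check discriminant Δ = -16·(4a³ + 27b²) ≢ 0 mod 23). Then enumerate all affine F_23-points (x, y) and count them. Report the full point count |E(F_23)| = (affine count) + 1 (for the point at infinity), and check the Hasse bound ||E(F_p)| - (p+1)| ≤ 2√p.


Affine points = {(0, 6), (0, 17), (1, 0), (2, 4), (2, 19), (9, 8), (9, 15), (12, 3), (12, 20), (13, 2), (13, 21), (14, 10), (14, 13), (15, 2), (15, 21), (18, 2), (18, 21), (22, 7), (22, 16)}; affine count = 19; |E(F_23)| = 20.

Discriminant check: Δ ∝ 4a³ + 27b² = 4·9³ + 27·13² = 4·729 + 27·169 ≡ 4 (mod 23). Nonzero ⇒ E is nonsingular.
For each x ∈ F_23, compute rhs = x³ + 9·x + 13 mod 23, then count y ∈ F_23 with y² ≡ rhs.
  x = 0: rhs = 13, matching y values: 6, 17 (2 points).
  x = 1: rhs = 0, matching y values: 0 (1 points).
  x = 2: rhs = 16, matching y values: 4, 19 (2 points).
  x = 3: rhs = 21, matching y values: none (0 points).
  x = 4: rhs = 21, matching y values: none (0 points).
  x = 5: rhs = 22, matching y values: none (0 points).
  x = 6: rhs = 7, matching y values: none (0 points).
  x = 7: rhs = 5, matching y values: none (0 points).
  x = 8: rhs = 22, matching y values: none (0 points).
  x = 9: rhs = 18, matching y values: 8, 15 (2 points).
  x = 10: rhs = 22, matching y values: none (0 points).
  x = 11: rhs = 17, matching y values: none (0 points).
  x = 12: rhs = 9, matching y values: 3, 20 (2 points).
  x = 13: rhs = 4, matching y values: 2, 21 (2 points).
  x = 14: rhs = 8, matching y values: 10, 13 (2 points).
  x = 15: rhs = 4, matching y values: 2, 21 (2 points).
  x = 16: rhs = 21, matching y values: none (0 points).
  x = 17: rhs = 19, matching y values: none (0 points).
  x = 18: rhs = 4, matching y values: 2, 21 (2 points).
  x = 19: rhs = 5, matching y values: none (0 points).
  x = 20: rhs = 5, matching y values: none (0 points).
  x = 21: rhs = 10, matching y values: none (0 points).
  x = 22: rhs = 3, matching y values: 7, 16 (2 points).
Total affine count: 19.
Full point count |E(F_23)| = 19 + 1 = 20.
Hasse bound: |20 − (23+1)| = |-4| = 4 ≤ 2√23 ≈ 9.5917 ✓.


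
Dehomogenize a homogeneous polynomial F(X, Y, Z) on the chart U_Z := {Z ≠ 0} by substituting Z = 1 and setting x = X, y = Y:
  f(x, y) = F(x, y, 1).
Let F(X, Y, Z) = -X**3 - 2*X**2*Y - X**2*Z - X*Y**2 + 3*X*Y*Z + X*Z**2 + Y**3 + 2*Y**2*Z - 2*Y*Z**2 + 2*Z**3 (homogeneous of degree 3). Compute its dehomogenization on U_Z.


f(x, y) = -x**3 - 2*x**2*y - x**2 - x*y**2 + 3*x*y + x + y**3 + 2*y**2 - 2*y + 2

On U_Z we set Z = 1. Each monomial c·X^i·Y^j·Z^k in F becomes c·x^i·y^j·1^k = c·x^i·y^j.
Substituting Z = 1: F(X, Y, 1) = -x**3 - 2*x**2*y - x**2 - x*y**2 + 3*x*y + x + y**3 + 2*y**2 - 2*y + 2.
Note: deg(f) ≤ deg(F) = 3; strict inequality happens when F is divisible by Z (lost terms).


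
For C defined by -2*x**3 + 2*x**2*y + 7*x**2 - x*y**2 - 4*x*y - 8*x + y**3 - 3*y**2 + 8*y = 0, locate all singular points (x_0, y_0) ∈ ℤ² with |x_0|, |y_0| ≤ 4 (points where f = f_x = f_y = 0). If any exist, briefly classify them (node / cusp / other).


Singular points: {(2, 2)}; classification: node.

Compute partial derivatives:
  f_x = -6*x**2 + 4*x*y + 14*x - y**2 - 4*y - 8.
  f_y = 2*x**2 - 2*x*y - 4*x + 3*y**2 - 6*y + 8.
Scan x_0 ∈ {−4, ..., 4}. For each x_0, f_y(x_0, y) is a polynomial in y; find its integer roots y ∈ {−4, ..., 4}, then test f_x and f at those candidates.
  x = -4: f_y(-4, y) = 3*y**2 + 2*y + 56; no integer root y with |y| ≤ 4.
  x = -3: f_y(-3, y) = 3*y**2 + 38; no integer root y with |y| ≤ 4.
  x = -2: f_y(-2, y) = 3*y**2 - 2*y + 24; no integer root y with |y| ≤ 4.
  x = -1: f_y(-1, y) = 3*y**2 - 4*y + 14; no integer root y with |y| ≤ 4.
  x = 0: f_y(0, y) = 3*y**2 - 6*y + 8; no integer root y with |y| ≤ 4.
  x = 1: f_y(1, y) = 3*y**2 - 8*y + 6; no integer root y with |y| ≤ 4.
  x = 2: f_y(2, y) = 3*y**2 - 10*y + 8; vanishes at y ∈ {2}. (2, 2): f_x = 0, f = 0 — SINGULAR.
  x = 3: f_y(3, y) = 3*y**2 - 12*y + 14; no integer root y with |y| ≤ 4.
  x = 4: f_y(4, y) = 3*y**2 - 14*y + 24; no integer root y with |y| ≤ 4.
Only singular point on the grid: (2, 2).
Classify: substitute x = 2 + u, y = 2 + v and expand: f = -2*u**3 + 2*u**2*v - u**2 - u*v**2 + v**3 + v**2.
No constant or linear terms (consistent with a singular point). Quadratic part: -u**2 + v**2. Cubic part: -2*u**3 + 2*u**2*v - u*v**2 + v**3.
The quadratic part v**2 - u**2 = (v − u)(v + u) splits into two distinct linear factors, so there are two distinct tangent lines y − 2 = ±(x − 2) — this is a node (ordinary double point).
Classification: node.


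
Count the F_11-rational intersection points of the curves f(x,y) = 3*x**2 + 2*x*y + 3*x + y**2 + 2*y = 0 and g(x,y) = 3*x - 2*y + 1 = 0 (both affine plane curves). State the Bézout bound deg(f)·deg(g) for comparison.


Common zeros: {(6, 4)}; count = 1; Bézout bound = 2.

deg(f) = 2, deg(g) = 1, so Bézout bound = 2.
Scan x ∈ F_11. For each x, list the y ∈ F_11 with f(x, y) ≡ 0 and those with g(x, y) ≡ 0 (mod 11); the common zeros in that column are the intersection.
  x = 0: f ≡ 0 at y ∈ {0, 9}; g ≡ 0 at y ∈ {6}; common: ∅.
  x = 1: f ≡ 0 at y ∈ {1, 6}; g ≡ 0 at y ∈ {2}; common: ∅.
  x = 2: f ≡ 0 at y ∈ ∅; g ≡ 0 at y ∈ {9}; common: ∅.
  x = 3: f ≡ 0 at y ∈ ∅; g ≡ 0 at y ∈ {5}; common: ∅.
  x = 4: f ≡ 0 at y ∈ {3, 9}; g ≡ 0 at y ∈ {1}; common: ∅.
  x = 5: f ≡ 0 at y ∈ {4, 6}; g ≡ 0 at y ∈ {8}; common: ∅.
  x = 6: f ≡ 0 at y ∈ {4}; g ≡ 0 at y ∈ {4}; common: {4}.
  x = 7: f ≡ 0 at y ∈ ∅; g ≡ 0 at y ∈ {0}; common: ∅.
  x = 8: f ≡ 0 at y ∈ ∅; g ≡ 0 at y ∈ {7}; common: ∅.
  x = 9: f ≡ 0 at y ∈ ∅; g ≡ 0 at y ∈ {3}; common: ∅.
  x = 10: f ≡ 0 at y ∈ {0}; g ≡ 0 at y ∈ {10}; common: ∅.
Collecting: common zeros = {(6, 4)}, so the count is 1.
Comparison with the Bézout bound: 1 ≤ 2 = deg(f)·deg(g), as expected for curves with no common component (the affine F_11-count falls short of the bound because intersections may lie at infinity, over extension fields, or carry multiplicity).


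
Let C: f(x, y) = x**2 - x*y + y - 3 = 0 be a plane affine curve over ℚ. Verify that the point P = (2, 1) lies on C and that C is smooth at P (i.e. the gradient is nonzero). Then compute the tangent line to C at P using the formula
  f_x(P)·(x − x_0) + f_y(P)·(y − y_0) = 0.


Tangent line at P: 3*x - y - 5 = 0.

Step 1: f(2, 1) = 0, so P lies on C.
Step 2: partial derivatives
  f_x(x, y) = 2*x - y, f_y(x, y) = 1 - x.
  f_x(P) = 3, f_y(P) = -1 (gradient nonzero, so P is smooth).
Step 3: tangent line at P: 3·(x − 2) + -1·(y − 1) = 0.
Expanding: 3*x - y - 5 = 0.


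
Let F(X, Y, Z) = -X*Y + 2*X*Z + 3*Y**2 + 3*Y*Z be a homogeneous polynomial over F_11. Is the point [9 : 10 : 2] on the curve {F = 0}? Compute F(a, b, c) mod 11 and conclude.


F(9,10,2) ≡ 9 (mod 11); P is NOT on the curve.

Evaluate F(9, 10, 2) term-by-term (mod 11).
  -X*Y ↦ -1·9·10·1 = -90
  2*X*Z ↦ 2·9·1·2 = 36
  3*Y**2 ↦ 3·1·100·1 = 300
  3*Y*Z ↦ 3·1·10·2 = 60
Sum: F(9, 10, 2) = (-90) + (36) + (300) + (60) = 306.
Reducing mod 11: 306 ≡ 9 (mod 11).
Since F(a, b, c) ≡ 9 ≠ 0 (mod 11), P does NOT lie on the curve.


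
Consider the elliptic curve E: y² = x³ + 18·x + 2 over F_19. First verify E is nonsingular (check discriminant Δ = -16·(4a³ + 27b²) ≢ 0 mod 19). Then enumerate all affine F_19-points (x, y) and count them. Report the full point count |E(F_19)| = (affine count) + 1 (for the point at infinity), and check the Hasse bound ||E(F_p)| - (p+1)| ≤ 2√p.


Affine points = {(3, 8), (3, 11), (4, 9), (4, 10), (9, 0), (10, 2), (10, 17), (11, 7), (11, 12), (13, 1), (13, 18), (16, 4), (16, 15)}; affine count = 13; |E(F_19)| = 14.

Discriminant check: Δ ∝ 4a³ + 27b² = 4·18³ + 27·2² = 4·5832 + 27·4 ≡ 9 (mod 19). Nonzero ⇒ E is nonsingular.
For each x ∈ F_19, compute rhs = x³ + 18·x + 2 mod 19, then count y ∈ F_19 with y² ≡ rhs.
  x = 0: rhs = 2, matching y values: none (0 points).
  x = 1: rhs = 2, matching y values: none (0 points).
  x = 2: rhs = 8, matching y values: none (0 points).
  x = 3: rhs = 7, matching y values: 8, 11 (2 points).
  x = 4: rhs = 5, matching y values: 9, 10 (2 points).
  x = 5: rhs = 8, matching y values: none (0 points).
  x = 6: rhs = 3, matching y values: none (0 points).
  x = 7: rhs = 15, matching y values: none (0 points).
  x = 8: rhs = 12, matching y values: none (0 points).
  x = 9: rhs = 0, matching y values: 0 (1 points).
  x = 10: rhs = 4, matching y values: 2, 17 (2 points).
  x = 11: rhs = 11, matching y values: 7, 12 (2 points).
  x = 12: rhs = 8, matching y values: none (0 points).
  x = 13: rhs = 1, matching y values: 1, 18 (2 points).
  x = 14: rhs = 15, matching y values: none (0 points).
  x = 15: rhs = 18, matching y values: none (0 points).
  x = 16: rhs = 16, matching y values: 4, 15 (2 points).
  x = 17: rhs = 15, matching y values: none (0 points).
  x = 18: rhs = 2, matching y values: none (0 points).
Total affine count: 13.
Full point count |E(F_19)| = 13 + 1 = 14.
Hasse bound: |14 − (19+1)| = |-6| = 6 ≤ 2√19 ≈ 8.7178 ✓.


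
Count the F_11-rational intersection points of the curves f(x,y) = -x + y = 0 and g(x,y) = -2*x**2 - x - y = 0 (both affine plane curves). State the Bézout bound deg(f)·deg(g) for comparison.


Common zeros: {(0, 0), (10, 10)}; count = 2; Bézout bound = 2.

deg(f) = 1, deg(g) = 2, so Bézout bound = 2.
Scan x ∈ F_11. For each x, list the y ∈ F_11 with f(x, y) ≡ 0 and those with g(x, y) ≡ 0 (mod 11); the common zeros in that column are the intersection.
  x = 0: f ≡ 0 at y ∈ {0}; g ≡ 0 at y ∈ {0}; common: {0}.
  x = 1: f ≡ 0 at y ∈ {1}; g ≡ 0 at y ∈ {8}; common: ∅.
  x = 2: f ≡ 0 at y ∈ {2}; g ≡ 0 at y ∈ {1}; common: ∅.
  x = 3: f ≡ 0 at y ∈ {3}; g ≡ 0 at y ∈ {1}; common: ∅.
  x = 4: f ≡ 0 at y ∈ {4}; g ≡ 0 at y ∈ {8}; common: ∅.
  x = 5: f ≡ 0 at y ∈ {5}; g ≡ 0 at y ∈ {0}; common: ∅.
  x = 6: f ≡ 0 at y ∈ {6}; g ≡ 0 at y ∈ {10}; common: ∅.
  x = 7: f ≡ 0 at y ∈ {7}; g ≡ 0 at y ∈ {5}; common: ∅.
  x = 8: f ≡ 0 at y ∈ {8}; g ≡ 0 at y ∈ {7}; common: ∅.
  x = 9: f ≡ 0 at y ∈ {9}; g ≡ 0 at y ∈ {5}; common: ∅.
  x = 10: f ≡ 0 at y ∈ {10}; g ≡ 0 at y ∈ {10}; common: {10}.
Collecting: common zeros = {(0, 0), (10, 10)}, so the count is 2.
Comparison with the Bézout bound: 2 ≤ 2 = deg(f)·deg(g), as expected for curves with no common component (the bound is attained).


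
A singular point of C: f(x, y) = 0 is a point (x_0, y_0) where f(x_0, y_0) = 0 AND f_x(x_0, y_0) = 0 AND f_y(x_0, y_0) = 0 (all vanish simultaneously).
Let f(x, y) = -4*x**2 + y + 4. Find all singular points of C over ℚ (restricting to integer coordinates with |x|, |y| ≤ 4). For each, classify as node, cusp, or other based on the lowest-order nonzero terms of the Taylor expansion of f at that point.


No singular points in the scanned grid; C is smooth there.

Compute partial derivatives:
  f_x = -8*x.
  f_y = 1.
f_y = 1 is a nonzero constant, so f_y never vanishes: no point (x, y) can satisfy f = f_x = f_y = 0. In particular no (x, y) ∈ {−4, ..., 4}² is singular; the curve is smooth.


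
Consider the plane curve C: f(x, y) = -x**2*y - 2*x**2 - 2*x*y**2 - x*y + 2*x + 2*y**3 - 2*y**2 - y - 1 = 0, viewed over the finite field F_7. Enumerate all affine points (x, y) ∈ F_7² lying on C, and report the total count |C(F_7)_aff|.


Affine F_7-points: {(0, 4), (1, 2), (3, 3), (3, 5), (4, 2), (6, 4)}; count = 6.

For each of the 49 pairs (x, y) ∈ F_7², evaluate f(x, y) mod 7. Record the zeros.
  x = 0: [0↦6, 1↦5, 2↦5, 3↦4, 4↦0, 5↦5, 6↦3]  zeros at y ∈ {4}
  x = 1: [0↦6, 1↦1, 2↦0, 3↦1, 4↦2, 5↦1, 6↦3]  zeros at y ∈ {2}
  x = 2: [0↦2, 1↦5, 2↦1, 3↦2, 4↦6, 5↦4, 6↦1]  zeros at y ∈ ∅
  x = 3: [0↦1, 1↦3, 2↦1, 3↦0, 4↦5, 5↦0, 6↦4]  zeros at y ∈ {3, 5}
  x = 4: [0↦3, 1↦2, 2↦0, 3↦2, 4↦6, 5↦3, 6↦5]  zeros at y ∈ {2}
  x = 5: [0↦1, 1↦2, 2↦5, 3↦1, 4↦2, 5↦6, 6↦4]  zeros at y ∈ ∅
  x = 6: [0↦2, 1↦3, 2↦2, 3↦4, 4↦0, 5↦2, 6↦1]  zeros at y ∈ {4}
Collecting zeros: affine points = {(0, 4), (1, 2), (3, 3), (3, 5), (4, 2), (6, 4)}.
Total count |C(F_7)_aff| = 6.


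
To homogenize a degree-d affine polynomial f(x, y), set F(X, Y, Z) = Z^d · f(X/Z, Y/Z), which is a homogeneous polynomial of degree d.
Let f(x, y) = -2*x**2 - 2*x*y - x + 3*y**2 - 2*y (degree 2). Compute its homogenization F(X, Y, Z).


F(X, Y, Z) = -2*X**2 - 2*X*Y - X*Z + 3*Y**2 - 2*Y*Z

deg(f) = 2.
Substitute x = X/Z, y = Y/Z into f, then multiply by Z^2.
  monomial -2·x^2·y^0 ↦ -2·X^2·Y^0·Z^0.
  monomial -2·x^1·y^1 ↦ -2·X^1·Y^1·Z^0.
  monomial -1·x^1·y^0 ↦ -1·X^1·Y^0·Z^1.
  monomial 3·x^0·y^2 ↦ 3·X^0·Y^2·Z^0.
  monomial -2·x^0·y^1 ↦ -2·X^0·Y^1·Z^1.
Collecting: F(X, Y, Z) = -2*X**2 - 2*X*Y - X*Z + 3*Y**2 - 2*Y*Z.


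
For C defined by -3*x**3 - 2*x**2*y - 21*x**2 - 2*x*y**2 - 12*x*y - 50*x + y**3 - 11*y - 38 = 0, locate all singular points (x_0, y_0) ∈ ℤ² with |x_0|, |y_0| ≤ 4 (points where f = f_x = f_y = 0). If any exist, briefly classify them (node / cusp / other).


Singular points: {(-2, -1)}; classification: node.

Compute partial derivatives:
  f_x = -9*x**2 - 4*x*y - 42*x - 2*y**2 - 12*y - 50.
  f_y = -2*x**2 - 4*x*y - 12*x + 3*y**2 - 11.
Scan x_0 ∈ {−4, ..., 4}. For each x_0, f_y(x_0, y) is a polynomial in y; find its integer roots y ∈ {−4, ..., 4}, then test f_x and f at those candidates.
  x = -4: f_y(-4, y) = 3*y**2 + 16*y + 5; no integer root y with |y| ≤ 4.
  x = -3: f_y(-3, y) = 3*y**2 + 12*y + 7; no integer root y with |y| ≤ 4.
  x = -2: f_y(-2, y) = 3*y**2 + 8*y + 5; vanishes at y ∈ {-1}. (-2, -1): f_x = 0, f = 0 — SINGULAR.
  x = -1: f_y(-1, y) = 3*y**2 + 4*y - 1; no integer root y with |y| ≤ 4.
  x = 0: f_y(0, y) = 3*y**2 - 11; no integer root y with |y| ≤ 4.
  x = 1: f_y(1, y) = 3*y**2 - 4*y - 25; no integer root y with |y| ≤ 4.
  x = 2: f_y(2, y) = 3*y**2 - 8*y - 43; no integer root y with |y| ≤ 4.
  x = 3: f_y(3, y) = 3*y**2 - 12*y - 65; no integer root y with |y| ≤ 4.
  x = 4: f_y(4, y) = 3*y**2 - 16*y - 91; no integer root y with |y| ≤ 4.
Only singular point on the grid: (-2, -1).
Classify: substitute x = -2 + u, y = -1 + v and expand: f = -3*u**3 - 2*u**2*v - u**2 - 2*u*v**2 + v**3 + v**2.
No constant or linear terms (consistent with a singular point). Quadratic part: -u**2 + v**2. Cubic part: -3*u**3 - 2*u**2*v - 2*u*v**2 + v**3.
The quadratic part v**2 - u**2 = (v − u)(v + u) splits into two distinct linear factors, so there are two distinct tangent lines y − -1 = ±(x − -2) — this is a node (ordinary double point).
Classification: node.


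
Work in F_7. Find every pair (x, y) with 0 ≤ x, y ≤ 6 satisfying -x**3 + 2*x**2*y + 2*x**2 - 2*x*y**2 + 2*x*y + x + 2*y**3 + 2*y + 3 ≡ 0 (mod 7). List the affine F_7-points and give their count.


Affine F_7-points: {(0, 1), (0, 3), (3, 4), (4, 6), (6, 5)}; count = 5.

For each of the 49 pairs (x, y) ∈ F_7², evaluate f(x, y) mod 7. Record the zeros.
  x = 0: [0↦3, 1↦0, 2↦2, 3↦0, 4↦6, 5↦4, 6↦6]  zeros at y ∈ {1, 3}
  x = 1: [0↦5, 1↦4, 2↦4, 3↦3, 4↦6, 5↦4, 6↦2]  zeros at y ∈ ∅
  x = 2: [0↦5, 1↦3, 2↦5, 3↦2, 4↦6, 5↦1, 6↦6]  zeros at y ∈ ∅
  x = 3: [0↦4, 1↦5, 2↦6, 3↦5, 4↦0, 5↦3, 6↦5]  zeros at y ∈ {4}
  x = 4: [0↦3, 1↦4, 2↦1, 3↦6, 4↦3, 5↦4, 6↦0]  zeros at y ∈ {6}
  x = 5: [0↦3, 1↦1, 2↦5, 3↦6, 4↦2, 5↦5, 6↦6]  zeros at y ∈ ∅
  x = 6: [0↦5, 1↦4, 2↦5, 3↦6, 4↦5, 5↦0, 6↦3]  zeros at y ∈ {5}
Collecting zeros: affine points = {(0, 1), (0, 3), (3, 4), (4, 6), (6, 5)}.
Total count |C(F_7)_aff| = 5.


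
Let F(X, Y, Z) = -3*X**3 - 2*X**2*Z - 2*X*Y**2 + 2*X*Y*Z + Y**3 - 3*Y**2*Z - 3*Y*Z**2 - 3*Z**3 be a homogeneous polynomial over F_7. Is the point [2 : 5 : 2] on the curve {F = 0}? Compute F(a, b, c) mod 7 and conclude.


F(2,5,2) ≡ 1 (mod 7); P is NOT on the curve.

Evaluate F(2, 5, 2) term-by-term (mod 7).
  -3*X**3 ↦ -3·8·1·1 = -24
  -2*X**2*Z ↦ -2·4·1·2 = -16
  -2*X*Y**2 ↦ -2·2·25·1 = -100
  2*X*Y*Z ↦ 2·2·5·2 = 40
  Y**3 ↦ 1·1·125·1 = 125
  -3*Y**2*Z ↦ -3·1·25·2 = -150
  -3*Y*Z**2 ↦ -3·1·5·4 = -60
  -3*Z**3 ↦ -3·1·1·8 = -24
Sum: F(2, 5, 2) = (-24) + (-16) + (-100) + (40) + (125) + (-150) + (-60) + (-24) = -209.
Reducing mod 7: -209 ≡ 1 (mod 7).
Since F(a, b, c) ≡ 1 ≠ 0 (mod 7), P does NOT lie on the curve.


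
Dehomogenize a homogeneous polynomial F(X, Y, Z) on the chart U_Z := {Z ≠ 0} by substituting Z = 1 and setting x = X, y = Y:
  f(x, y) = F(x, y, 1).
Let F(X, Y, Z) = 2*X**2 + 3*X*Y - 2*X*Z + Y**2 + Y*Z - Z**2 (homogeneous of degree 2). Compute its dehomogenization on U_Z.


f(x, y) = 2*x**2 + 3*x*y - 2*x + y**2 + y - 1

On U_Z we set Z = 1. Each monomial c·X^i·Y^j·Z^k in F becomes c·x^i·y^j·1^k = c·x^i·y^j.
Substituting Z = 1: F(X, Y, 1) = 2*x**2 + 3*x*y - 2*x + y**2 + y - 1.
Note: deg(f) ≤ deg(F) = 2; strict inequality happens when F is divisible by Z (lost terms).


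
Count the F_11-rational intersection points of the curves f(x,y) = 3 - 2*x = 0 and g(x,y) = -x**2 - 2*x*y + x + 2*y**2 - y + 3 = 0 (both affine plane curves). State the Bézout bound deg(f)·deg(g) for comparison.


Common zeros: {(7, 3), (7, 10)}; count = 2; Bézout bound = 2.

deg(f) = 1, deg(g) = 2, so Bézout bound = 2.
Scan x ∈ F_11. For each x, list the y ∈ F_11 with f(x, y) ≡ 0 and those with g(x, y) ≡ 0 (mod 11); the common zeros in that column are the intersection.
  x = 0: f ≡ 0 at y ∈ ∅; g ≡ 0 at y ∈ ∅; common: ∅.
  x = 1: f ≡ 0 at y ∈ ∅; g ≡ 0 at y ∈ ∅; common: ∅.
  x = 2: f ≡ 0 at y ∈ ∅; g ≡ 0 at y ∈ ∅; common: ∅.
  x = 3: f ≡ 0 at y ∈ ∅; g ≡ 0 at y ∈ ∅; common: ∅.
  x = 4: f ≡ 0 at y ∈ ∅; g ≡ 0 at y ∈ ∅; common: ∅.
  x = 5: f ≡ 0 at y ∈ ∅; g ≡ 0 at y ∈ {5, 6}; common: ∅.
  x = 6: f ≡ 0 at y ∈ ∅; g ≡ 0 at y ∈ {6}; common: ∅.
  x = 7: f ≡ 0 at y ∈ {0, 1, 2, 3, 4, 5, 6, 7, 8, 9, 10}; g ≡ 0 at y ∈ {3, 10}; common: {3, 10}.
  x = 8: f ≡ 0 at y ∈ ∅; g ≡ 0 at y ∈ {5, 9}; common: ∅.
  x = 9: f ≡ 0 at y ∈ ∅; g ≡ 0 at y ∈ {2}; common: ∅.
  x = 10: f ≡ 0 at y ∈ ∅; g ≡ 0 at y ∈ {2, 3}; common: ∅.
Collecting: common zeros = {(7, 3), (7, 10)}, so the count is 2.
Comparison with the Bézout bound: 2 ≤ 2 = deg(f)·deg(g), as expected for curves with no common component (the bound is attained).


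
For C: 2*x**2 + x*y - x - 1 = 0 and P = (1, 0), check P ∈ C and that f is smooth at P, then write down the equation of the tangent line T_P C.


Tangent line at P: 3*x + y - 3 = 0.

Step 1: f(1, 0) = 0, so P lies on C.
Step 2: partial derivatives
  f_x(x, y) = 4*x + y - 1, f_y(x, y) = x.
  f_x(P) = 3, f_y(P) = 1 (gradient nonzero, so P is smooth).
Step 3: tangent line at P: 3·(x − 1) + 1·(y − 0) = 0.
Expanding: 3*x + y - 3 = 0.


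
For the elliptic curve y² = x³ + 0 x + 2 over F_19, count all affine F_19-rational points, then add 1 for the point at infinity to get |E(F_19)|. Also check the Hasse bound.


Affine points = {(4, 3), (4, 16), (6, 3), (6, 16), (8, 1), (8, 18), (9, 3), (9, 16), (12, 1), (12, 18), (18, 1), (18, 18)}; affine count = 12; |E(F_19)| = 13.

Discriminant check: Δ ∝ 4a³ + 27b² = 4·0³ + 27·2² = 4·0 + 27·4 ≡ 13 (mod 19). Nonzero ⇒ E is nonsingular.
For each x ∈ F_19, compute rhs = x³ + 0·x + 2 mod 19, then count y ∈ F_19 with y² ≡ rhs.
  x = 0: rhs = 2, matching y values: none (0 points).
  x = 1: rhs = 3, matching y values: none (0 points).
  x = 2: rhs = 10, matching y values: none (0 points).
  x = 3: rhs = 10, matching y values: none (0 points).
  x = 4: rhs = 9, matching y values: 3, 16 (2 points).
  x = 5: rhs = 13, matching y values: none (0 points).
  x = 6: rhs = 9, matching y values: 3, 16 (2 points).
  x = 7: rhs = 3, matching y values: none (0 points).
  x = 8: rhs = 1, matching y values: 1, 18 (2 points).
  x = 9: rhs = 9, matching y values: 3, 16 (2 points).
  x = 10: rhs = 14, matching y values: none (0 points).
  x = 11: rhs = 3, matching y values: none (0 points).
  x = 12: rhs = 1, matching y values: 1, 18 (2 points).
  x = 13: rhs = 14, matching y values: none (0 points).
  x = 14: rhs = 10, matching y values: none (0 points).
  x = 15: rhs = 14, matching y values: none (0 points).
  x = 16: rhs = 13, matching y values: none (0 points).
  x = 17: rhs = 13, matching y values: none (0 points).
  x = 18: rhs = 1, matching y values: 1, 18 (2 points).
Total affine count: 12.
Full point count |E(F_19)| = 12 + 1 = 13.
Hasse bound: |13 − (19+1)| = |-7| = 7 ≤ 2√19 ≈ 8.7178 ✓.


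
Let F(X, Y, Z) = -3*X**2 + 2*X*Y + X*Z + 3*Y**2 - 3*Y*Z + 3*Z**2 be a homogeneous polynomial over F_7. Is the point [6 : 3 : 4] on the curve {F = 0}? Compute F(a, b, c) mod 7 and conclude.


F(6,3,4) ≡ 5 (mod 7); P is NOT on the curve.

Evaluate F(6, 3, 4) term-by-term (mod 7).
  -3*X**2 ↦ -3·36·1·1 = -108
  2*X*Y ↦ 2·6·3·1 = 36
  X*Z ↦ 1·6·1·4 = 24
  3*Y**2 ↦ 3·1·9·1 = 27
  -3*Y*Z ↦ -3·1·3·4 = -36
  3*Z**2 ↦ 3·1·1·16 = 48
Sum: F(6, 3, 4) = (-108) + (36) + (24) + (27) + (-36) + (48) = -9.
Reducing mod 7: -9 ≡ 5 (mod 7).
Since F(a, b, c) ≡ 5 ≠ 0 (mod 7), P does NOT lie on the curve.


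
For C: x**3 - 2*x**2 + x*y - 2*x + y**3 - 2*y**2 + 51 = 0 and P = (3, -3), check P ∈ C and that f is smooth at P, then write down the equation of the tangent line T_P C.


Tangent line at P: 10*x + 42*y + 96 = 0.

Step 1: f(3, -3) = 0, so P lies on C.
Step 2: partial derivatives
  f_x(x, y) = 3*x**2 - 4*x + y - 2, f_y(x, y) = x + 3*y**2 - 4*y.
  f_x(P) = 10, f_y(P) = 42 (gradient nonzero, so P is smooth).
Step 3: tangent line at P: 10·(x − 3) + 42·(y − -3) = 0.
Expanding: 10*x + 42*y + 96 = 0.


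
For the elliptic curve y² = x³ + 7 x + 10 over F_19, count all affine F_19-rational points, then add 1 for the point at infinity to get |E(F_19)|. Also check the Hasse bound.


Affine points = {(3, 1), (3, 18), (4, 8), (4, 11), (9, 2), (9, 17), (10, 4), (10, 15), (12, 6), (12, 13), (16, 0), (17, 8), (17, 11)}; affine count = 13; |E(F_19)| = 14.

Discriminant check: Δ ∝ 4a³ + 27b² = 4·7³ + 27·10² = 4·343 + 27·100 ≡ 6 (mod 19). Nonzero ⇒ E is nonsingular.
For each x ∈ F_19, compute rhs = x³ + 7·x + 10 mod 19, then count y ∈ F_19 with y² ≡ rhs.
  x = 0: rhs = 10, matching y values: none (0 points).
  x = 1: rhs = 18, matching y values: none (0 points).
  x = 2: rhs = 13, matching y values: none (0 points).
  x = 3: rhs = 1, matching y values: 1, 18 (2 points).
  x = 4: rhs = 7, matching y values: 8, 11 (2 points).
  x = 5: rhs = 18, matching y values: none (0 points).
  x = 6: rhs = 2, matching y values: none (0 points).
  x = 7: rhs = 3, matching y values: none (0 points).
  x = 8: rhs = 8, matching y values: none (0 points).
  x = 9: rhs = 4, matching y values: 2, 17 (2 points).
  x = 10: rhs = 16, matching y values: 4, 15 (2 points).
  x = 11: rhs = 12, matching y values: none (0 points).
  x = 12: rhs = 17, matching y values: 6, 13 (2 points).
  x = 13: rhs = 18, matching y values: none (0 points).
  x = 14: rhs = 2, matching y values: none (0 points).
  x = 15: rhs = 13, matching y values: none (0 points).
  x = 16: rhs = 0, matching y values: 0 (1 points).
  x = 17: rhs = 7, matching y values: 8, 11 (2 points).
  x = 18: rhs = 2, matching y values: none (0 points).
Total affine count: 13.
Full point count |E(F_19)| = 13 + 1 = 14.
Hasse bound: |14 − (19+1)| = |-6| = 6 ≤ 2√19 ≈ 8.7178 ✓.


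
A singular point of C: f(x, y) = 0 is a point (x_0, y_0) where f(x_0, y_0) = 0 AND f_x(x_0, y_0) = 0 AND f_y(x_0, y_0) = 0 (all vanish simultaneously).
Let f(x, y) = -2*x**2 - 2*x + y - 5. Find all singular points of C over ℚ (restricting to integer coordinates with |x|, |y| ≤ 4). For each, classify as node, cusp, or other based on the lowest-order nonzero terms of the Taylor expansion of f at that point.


No singular points in the scanned grid; C is smooth there.

Compute partial derivatives:
  f_x = -4*x - 2.
  f_y = 1.
f_y = 1 is a nonzero constant, so f_y never vanishes: no point (x, y) can satisfy f = f_x = f_y = 0. In particular no (x, y) ∈ {−4, ..., 4}² is singular; the curve is smooth.


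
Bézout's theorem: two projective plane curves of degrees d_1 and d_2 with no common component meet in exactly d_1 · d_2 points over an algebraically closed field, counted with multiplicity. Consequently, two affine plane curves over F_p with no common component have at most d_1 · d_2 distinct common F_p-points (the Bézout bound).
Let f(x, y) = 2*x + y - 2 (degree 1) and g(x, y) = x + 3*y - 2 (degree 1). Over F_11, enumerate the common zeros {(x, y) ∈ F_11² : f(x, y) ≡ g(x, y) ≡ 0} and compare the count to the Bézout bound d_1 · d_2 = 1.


Common zeros: {(3, 7)}; count = 1; Bézout bound = 1.

deg(f) = 1, deg(g) = 1, so Bézout bound = 1.
Scan x ∈ F_11. For each x, list the y ∈ F_11 with f(x, y) ≡ 0 and those with g(x, y) ≡ 0 (mod 11); the common zeros in that column are the intersection.
  x = 0: f ≡ 0 at y ∈ {2}; g ≡ 0 at y ∈ {8}; common: ∅.
  x = 1: f ≡ 0 at y ∈ {0}; g ≡ 0 at y ∈ {4}; common: ∅.
  x = 2: f ≡ 0 at y ∈ {9}; g ≡ 0 at y ∈ {0}; common: ∅.
  x = 3: f ≡ 0 at y ∈ {7}; g ≡ 0 at y ∈ {7}; common: {7}.
  x = 4: f ≡ 0 at y ∈ {5}; g ≡ 0 at y ∈ {3}; common: ∅.
  x = 5: f ≡ 0 at y ∈ {3}; g ≡ 0 at y ∈ {10}; common: ∅.
  x = 6: f ≡ 0 at y ∈ {1}; g ≡ 0 at y ∈ {6}; common: ∅.
  x = 7: f ≡ 0 at y ∈ {10}; g ≡ 0 at y ∈ {2}; common: ∅.
  x = 8: f ≡ 0 at y ∈ {8}; g ≡ 0 at y ∈ {9}; common: ∅.
  x = 9: f ≡ 0 at y ∈ {6}; g ≡ 0 at y ∈ {5}; common: ∅.
  x = 10: f ≡ 0 at y ∈ {4}; g ≡ 0 at y ∈ {1}; common: ∅.
Collecting: common zeros = {(3, 7)}, so the count is 1.
Comparison with the Bézout bound: 1 ≤ 1 = deg(f)·deg(g), as expected for curves with no common component (the bound is attained).


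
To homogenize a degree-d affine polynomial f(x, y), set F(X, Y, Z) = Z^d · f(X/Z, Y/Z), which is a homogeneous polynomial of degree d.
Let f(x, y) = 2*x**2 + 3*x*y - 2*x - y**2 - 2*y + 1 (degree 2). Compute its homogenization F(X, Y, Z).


F(X, Y, Z) = 2*X**2 + 3*X*Y - 2*X*Z - Y**2 - 2*Y*Z + Z**2

deg(f) = 2.
Substitute x = X/Z, y = Y/Z into f, then multiply by Z^2.
  monomial 2·x^2·y^0 ↦ 2·X^2·Y^0·Z^0.
  monomial 3·x^1·y^1 ↦ 3·X^1·Y^1·Z^0.
  monomial -2·x^1·y^0 ↦ -2·X^1·Y^0·Z^1.
  monomial -1·x^0·y^2 ↦ -1·X^0·Y^2·Z^0.
  monomial -2·x^0·y^1 ↦ -2·X^0·Y^1·Z^1.
  monomial 1·x^0·y^0 ↦ 1·X^0·Y^0·Z^2.
Collecting: F(X, Y, Z) = 2*X**2 + 3*X*Y - 2*X*Z - Y**2 - 2*Y*Z + Z**2.


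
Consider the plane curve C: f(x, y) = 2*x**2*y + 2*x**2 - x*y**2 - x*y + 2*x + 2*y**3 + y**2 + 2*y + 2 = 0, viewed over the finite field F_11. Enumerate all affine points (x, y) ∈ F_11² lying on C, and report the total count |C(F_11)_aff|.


Affine F_11-points: {(0, 4), (1, 1), (2, 9), (4, 4), (6, 10), (9, 9), (10, 1)}; count = 7.

For each of the 121 pairs (x, y) ∈ F_11², evaluate f(x, y) mod 11. Record the zeros.
  x = 0: [0↦2, 1↦7, 2↦4, 3↦5, 4↦0, 5↦1, 6↦9, 7↦3, 8↦6, 9↦8, 10↦10]  zeros at y ∈ {4}
  x = 1: [0↦6, 1↦0, 2↦6, 3↦3, 4↦3, 5↦7, 6↦5, 7↦9, 8↦9, 9↦6, 10↦1]  zeros at y ∈ {1}
  x = 2: [0↦3, 1↦1, 2↦9, 3↦6, 4↦4, 5↦4, 6↦7, 7↦3, 8↦4, 9↦0, 10↦3]  zeros at y ∈ {9}
  x = 3: [0↦4, 1↦10, 2↦2, 3↦3, 4↦3, 5↦3, 6↦4, 7↦7, 8↦2, 9↦1, 10↦5]  zeros at y ∈ ∅
  x = 4: [0↦9, 1↦5, 2↦7, 3↦5, 4↦0, 5↦4, 6↦7, 7↦10, 8↦3, 9↦9, 10↦7]  zeros at y ∈ {4}
  x = 5: [0↦7, 1↦8, 2↦2, 3↦1, 4↦6, 5↦7, 6↦5, 7↦1, 8↦7, 9↦2, 10↦9]  zeros at y ∈ ∅
  x = 6: [0↦9, 1↦8, 2↦9, 3↦2, 4↦10, 5↦1, 6↦9, 7↦2, 8↦3, 9↦2, 10↦0]  zeros at y ∈ {10}
  x = 7: [0↦4, 1↦5, 2↦6, 3↦8, 4↦1, 5↦8, 6↦8, 7↦2, 8↦2, 9↦9, 10↦2]  zeros at y ∈ ∅
  x = 8: [0↦3, 1↦10, 2↦4, 3↦8, 4↦1, 5↦6, 6↦2, 7↦1, 8↦4, 9↦1, 10↦4]  zeros at y ∈ ∅
  x = 9: [0↦6, 1↦1, 2↦3, 3↦2, 4↦10, 5↦6, 6↦2, 7↦10, 8↦9, 9↦0, 10↦6]  zeros at y ∈ {9}
  x = 10: [0↦2, 1↦0, 2↦3, 3↦1, 4↦6, 5↦8, 6↦8, 7↦7, 8↦6, 9↦6, 10↦8]  zeros at y ∈ {1}
Collecting zeros: affine points = {(0, 4), (1, 1), (2, 9), (4, 4), (6, 10), (9, 9), (10, 1)}.
Total count |C(F_11)_aff| = 7.


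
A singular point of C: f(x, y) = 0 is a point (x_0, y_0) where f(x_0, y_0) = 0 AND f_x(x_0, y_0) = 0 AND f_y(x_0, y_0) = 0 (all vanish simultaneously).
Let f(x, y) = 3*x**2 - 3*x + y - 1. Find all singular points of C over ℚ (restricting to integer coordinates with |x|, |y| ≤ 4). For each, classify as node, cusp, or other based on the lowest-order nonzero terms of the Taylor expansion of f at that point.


No singular points in the scanned grid; C is smooth there.

Compute partial derivatives:
  f_x = 6*x - 3.
  f_y = 1.
f_y = 1 is a nonzero constant, so f_y never vanishes: no point (x, y) can satisfy f = f_x = f_y = 0. In particular no (x, y) ∈ {−4, ..., 4}² is singular; the curve is smooth.


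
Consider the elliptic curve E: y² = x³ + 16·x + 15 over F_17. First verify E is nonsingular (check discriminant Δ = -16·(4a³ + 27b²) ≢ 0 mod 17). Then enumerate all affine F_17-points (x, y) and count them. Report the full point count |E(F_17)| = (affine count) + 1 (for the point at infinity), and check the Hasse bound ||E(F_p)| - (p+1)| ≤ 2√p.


Affine points = {(0, 7), (0, 10), (1, 7), (1, 10), (2, 2), (2, 15), (5, 4), (5, 13), (6, 2), (6, 15), (8, 3), (8, 14), (9, 2), (9, 15), (10, 6), (10, 11), (11, 3), (11, 14), (14, 5), (14, 12), (15, 3), (15, 14), (16, 7), (16, 10)}; affine count = 24; |E(F_17)| = 25.

Discriminant check: Δ ∝ 4a³ + 27b² = 4·16³ + 27·15² = 4·4096 + 27·225 ≡ 2 (mod 17). Nonzero ⇒ E is nonsingular.
For each x ∈ F_17, compute rhs = x³ + 16·x + 15 mod 17, then count y ∈ F_17 with y² ≡ rhs.
  x = 0: rhs = 15, matching y values: 7, 10 (2 points).
  x = 1: rhs = 15, matching y values: 7, 10 (2 points).
  x = 2: rhs = 4, matching y values: 2, 15 (2 points).
  x = 3: rhs = 5, matching y values: none (0 points).
  x = 4: rhs = 7, matching y values: none (0 points).
  x = 5: rhs = 16, matching y values: 4, 13 (2 points).
  x = 6: rhs = 4, matching y values: 2, 15 (2 points).
  x = 7: rhs = 11, matching y values: none (0 points).
  x = 8: rhs = 9, matching y values: 3, 14 (2 points).
  x = 9: rhs = 4, matching y values: 2, 15 (2 points).
  x = 10: rhs = 2, matching y values: 6, 11 (2 points).
  x = 11: rhs = 9, matching y values: 3, 14 (2 points).
  x = 12: rhs = 14, matching y values: none (0 points).
  x = 13: rhs = 6, matching y values: none (0 points).
  x = 14: rhs = 8, matching y values: 5, 12 (2 points).
  x = 15: rhs = 9, matching y values: 3, 14 (2 points).
  x = 16: rhs = 15, matching y values: 7, 10 (2 points).
Total affine count: 24.
Full point count |E(F_17)| = 24 + 1 = 25.
Hasse bound: |25 − (17+1)| = |7| = 7 ≤ 2√17 ≈ 8.2462 ✓.


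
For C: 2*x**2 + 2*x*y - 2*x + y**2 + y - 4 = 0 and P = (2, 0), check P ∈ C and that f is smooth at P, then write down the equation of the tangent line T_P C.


Tangent line at P: 6*x + 5*y - 12 = 0.

Step 1: f(2, 0) = 0, so P lies on C.
Step 2: partial derivatives
  f_x(x, y) = 4*x + 2*y - 2, f_y(x, y) = 2*x + 2*y + 1.
  f_x(P) = 6, f_y(P) = 5 (gradient nonzero, so P is smooth).
Step 3: tangent line at P: 6·(x − 2) + 5·(y − 0) = 0.
Expanding: 6*x + 5*y - 12 = 0.


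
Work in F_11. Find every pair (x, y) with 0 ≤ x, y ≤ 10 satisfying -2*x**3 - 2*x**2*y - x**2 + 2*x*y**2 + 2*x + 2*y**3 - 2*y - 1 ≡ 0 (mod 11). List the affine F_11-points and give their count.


Affine F_11-points: {(0, 2), (0, 7), (3, 5), (4, 5), (6, 1), (6, 3), (7, 4), (8, 3), (9, 10), (10, 3)}; count = 10.

For each of the 121 pairs (x, y) ∈ F_11², evaluate f(x, y) mod 11. Record the zeros.
  x = 0: [0↦10, 1↦10, 2↦0, 3↦3, 4↦9, 5↦8, 6↦1, 7↦0, 8↦6, 9↦9, 10↦10]  zeros at y ∈ {2, 7}
  x = 1: [0↦9, 1↦9, 2↦3, 3↦3, 4↦10, 5↦3, 6↦5, 7↦6, 8↦7, 9↦9, 10↦2]  zeros at y ∈ ∅
  x = 2: [0↦5, 1↦1, 2↦6, 3↦10, 4↦3, 5↦8, 6↦4, 7↦3, 8↦6, 9↦3, 10↦6]  zeros at y ∈ ∅
  x = 3: [0↦8, 1↦7, 2↦8, 3↦1, 4↦9, 5↦0, 6↦8, 7↦1, 8↦2, 9↦1, 10↦10]  zeros at y ∈ {5}
  x = 4: [0↦6, 1↦4, 2↦8, 3↦8, 4↦5, 5↦0, 6↦5, 7↦10, 8↦5, 9↦2, 10↦2]  zeros at y ∈ {5}
  x = 5: [0↦9, 1↦2, 2↦5, 3↦8, 4↦1, 5↦7, 6↦5, 7↦7, 8↦3, 9↦5, 10↦3]  zeros at y ∈ ∅
  x = 6: [0↦5, 1↦0, 2↦9, 3↦0, 4↦7, 5↦9, 6↦7, 7↦2, 8↦6, 9↦9, 10↦1]  zeros at y ∈ {1, 3}
  x = 7: [0↦4, 1↦8, 2↦8, 3↦5, 4↦0, 5↦5, 6↦10, 7↦5, 8↦2, 9↦2, 10↦6]  zeros at y ∈ {4}
  x = 8: [0↦5, 1↦3, 2↦1, 3↦0, 4↦1, 5↦5, 6↦2, 7↦4, 8↦1, 9↦5, 10↦6]  zeros at y ∈ {3}
  x = 9: [0↦7, 1↦6, 2↦9, 3↦6, 4↦9, 5↦8, 6↦4, 7↦9, 8↦2, 9↦6, 10↦0]  zeros at y ∈ {10}
  x = 10: [0↦9, 1↦5, 2↦9, 3↦0, 4↦1, 5↦2, 6↦4, 7↦8, 8↦4, 9↦4, 10↦9]  zeros at y ∈ {3}
Collecting zeros: affine points = {(0, 2), (0, 7), (3, 5), (4, 5), (6, 1), (6, 3), (7, 4), (8, 3), (9, 10), (10, 3)}.
Total count |C(F_11)_aff| = 10.
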